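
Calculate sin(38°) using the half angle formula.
sin(38°) = √((1 - cos 76°)/2) = 0.6157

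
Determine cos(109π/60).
cos(109π/60) = 0.8387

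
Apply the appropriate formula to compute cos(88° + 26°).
cos(88° + 26°) = cos 88° cos 26° - sin 88° sin 26° = -0.4067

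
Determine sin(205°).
sin(205°) = -0.4226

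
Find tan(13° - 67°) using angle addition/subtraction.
tan(13° - 67°) = (tan 13° - tan 67°)/(1 + tan 13° tan 67°) = -1.376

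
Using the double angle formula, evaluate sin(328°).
sin(328°) = 2 sin 164° cos 164° = -0.5299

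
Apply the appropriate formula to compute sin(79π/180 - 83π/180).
sin(79π/180 - 83π/180) = sin 79π/180 cos 83π/180 - cos 79π/180 sin 83π/180 = -0.06976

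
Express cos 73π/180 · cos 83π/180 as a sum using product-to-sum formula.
cos 73π/180 cos 83π/180 = (1/2)[cos(73π/180-83π/180) + cos(73π/180+83π/180)]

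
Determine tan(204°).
tan(204°) = 0.4452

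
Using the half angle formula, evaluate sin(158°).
sin(158°) = √((1 - cos 316°)/2) = 0.3746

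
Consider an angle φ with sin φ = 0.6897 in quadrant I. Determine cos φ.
cos φ = √(1 - sin²φ) = 0.7241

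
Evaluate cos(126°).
cos(126°) = -0.5878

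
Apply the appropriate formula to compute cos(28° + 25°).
cos(28° + 25°) = cos 28° cos 25° - sin 28° sin 25° = 0.6018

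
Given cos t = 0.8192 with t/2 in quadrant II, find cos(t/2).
cos(t/2) = ±√((1 + cos t)/2); negative since t/2 ∈ QII, so cos(t/2) = -0.9537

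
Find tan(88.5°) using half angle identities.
tan(88.5°) = sin 177° / (1 + cos 177°) = 38.19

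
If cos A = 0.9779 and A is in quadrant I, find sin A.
sin A = 0.2091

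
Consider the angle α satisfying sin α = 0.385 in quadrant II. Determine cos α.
cos α = ±√(1 - sin²α) = -0.9229 (negative in QII)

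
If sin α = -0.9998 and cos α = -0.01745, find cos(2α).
cos(2α) = cos²α - sin²α = -0.9993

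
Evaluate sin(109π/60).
sin(109π/60) = -0.5446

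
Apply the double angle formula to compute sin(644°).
sin(644°) = 2 sin 322° cos 322° = -0.9703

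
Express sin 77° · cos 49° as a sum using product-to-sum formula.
sin 77° cos 49° = (1/2)[sin(77°+49°) + sin(77°-49°)]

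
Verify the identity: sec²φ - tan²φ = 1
LHS = 1/cos²φ - sin²φ/cos²φ = (1 - sin²φ)/cos²φ = cos²φ/cos²φ = 1 = RHS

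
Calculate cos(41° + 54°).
cos(41° + 54°) = cos 41° cos 54° - sin 41° sin 54° = -0.08716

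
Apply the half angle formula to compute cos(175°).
cos(175°) = -√((1 + cos 350°)/2) = -0.9962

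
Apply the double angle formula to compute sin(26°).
sin(26°) = 2 sin 13° cos 13° = 0.4384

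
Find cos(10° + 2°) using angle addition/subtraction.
cos(10° + 2°) = cos 10° cos 2° - sin 10° sin 2° = 0.9781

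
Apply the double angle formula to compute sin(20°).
sin(20°) = 2 sin 10° cos 10° = 0.342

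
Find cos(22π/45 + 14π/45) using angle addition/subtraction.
cos(22π/45 + 14π/45) = cos 22π/45 cos 14π/45 - sin 22π/45 sin 14π/45 = -0.809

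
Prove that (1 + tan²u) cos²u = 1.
LHS = sec²u · cos²u = (1/cos²u) · cos²u = 1 = RHS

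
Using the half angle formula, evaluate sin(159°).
sin(159°) = √((1 - cos 318°)/2) = 0.3584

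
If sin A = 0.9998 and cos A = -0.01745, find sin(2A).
sin(2A) = 2 sin A cos A = -0.03489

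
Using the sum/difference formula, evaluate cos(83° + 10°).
cos(83° + 10°) = cos 83° cos 10° - sin 83° sin 10° = -0.05234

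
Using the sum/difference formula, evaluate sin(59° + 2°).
sin(59° + 2°) = sin 59° cos 2° + cos 59° sin 2° = 0.8746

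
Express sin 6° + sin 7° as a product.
sin 6° + sin 7° = 2 sin(6.5°) cos(-0.5°)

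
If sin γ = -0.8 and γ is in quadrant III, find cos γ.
cos γ = -0.6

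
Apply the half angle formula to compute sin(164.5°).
sin(164.5°) = √((1 - cos 329°)/2) = 0.2672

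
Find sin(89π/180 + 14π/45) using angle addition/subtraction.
sin(89π/180 + 14π/45) = sin 89π/180 cos 14π/45 + cos 89π/180 sin 14π/45 = 0.5736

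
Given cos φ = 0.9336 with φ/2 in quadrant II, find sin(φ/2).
sin(φ/2) = ±√((1 - cos φ)/2); positive since φ/2 ∈ QII, so sin(φ/2) = 0.1822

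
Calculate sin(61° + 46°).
sin(61° + 46°) = sin 61° cos 46° + cos 61° sin 46° = 0.9563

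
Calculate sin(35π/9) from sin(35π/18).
sin(35π/9) = 2 sin 35π/18 cos 35π/18 = -0.342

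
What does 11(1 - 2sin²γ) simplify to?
11(1 - 2sin²γ) = 11(cos(2γ)) (using Double angle)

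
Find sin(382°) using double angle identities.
sin(382°) = 2 sin 191° cos 191° = 0.3746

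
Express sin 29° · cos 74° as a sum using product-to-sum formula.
sin 29° cos 74° = (1/2)[sin(29°+74°) + sin(29°-74°)]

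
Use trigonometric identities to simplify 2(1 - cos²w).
2(1 - cos²w) = 2(sin²w) (using Pythagorean identity)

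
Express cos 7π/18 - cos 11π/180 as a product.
cos 7π/18 - cos 11π/180 = -2 sin(9π/40) sin(59π/360)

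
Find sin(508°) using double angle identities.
sin(508°) = 2 sin 254° cos 254° = 0.5299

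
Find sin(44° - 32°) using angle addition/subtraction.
sin(44° - 32°) = sin 44° cos 32° - cos 44° sin 32° = 0.2079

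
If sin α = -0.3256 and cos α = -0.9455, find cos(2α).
cos(2α) = cos²α - sin²α = 0.788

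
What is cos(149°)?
cos(149°) = -0.8572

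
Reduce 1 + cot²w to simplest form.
1 + cot²w = csc²w (using Pythagorean identity)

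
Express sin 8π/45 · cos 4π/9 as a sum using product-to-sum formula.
sin 8π/45 cos 4π/9 = (1/2)[sin(8π/45+4π/9) + sin(8π/45-4π/9)]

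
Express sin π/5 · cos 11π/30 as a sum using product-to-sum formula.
sin π/5 cos 11π/30 = (1/2)[sin(π/5+11π/30) + sin(π/5-11π/30)]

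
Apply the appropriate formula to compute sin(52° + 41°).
sin(52° + 41°) = sin 52° cos 41° + cos 52° sin 41° = 0.9986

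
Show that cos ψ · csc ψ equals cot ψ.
LHS = cos ψ · (1/sin ψ) = cos ψ/sin ψ = cot ψ = RHS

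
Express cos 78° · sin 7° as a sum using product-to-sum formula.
cos 78° sin 7° = (1/2)[sin(78°+7°) - sin(78°-7°)]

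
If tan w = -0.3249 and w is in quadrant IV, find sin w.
sin w = -0.309 (using tan²w + 1 = sec²w)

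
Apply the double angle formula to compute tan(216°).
tan(216°) = 2 tan 108° / (1 - tan²108°) = 0.7265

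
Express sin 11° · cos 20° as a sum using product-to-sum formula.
sin 11° cos 20° = (1/2)[sin(11°+20°) + sin(11°-20°)]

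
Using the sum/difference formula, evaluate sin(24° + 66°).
sin(24° + 66°) = sin 24° cos 66° + cos 24° sin 66° = 1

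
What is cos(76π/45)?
cos(76π/45) = 0.5592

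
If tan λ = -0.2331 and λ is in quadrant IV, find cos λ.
cos λ = 0.9739 (using tan²λ + 1 = sec²λ)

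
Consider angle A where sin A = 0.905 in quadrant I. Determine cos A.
cos A = √(1 - sin²A) = 0.4254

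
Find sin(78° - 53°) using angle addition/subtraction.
sin(78° - 53°) = sin 78° cos 53° - cos 78° sin 53° = 0.4226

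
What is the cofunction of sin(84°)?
sin(84°) = cos(90° - 84°) = cos(6°)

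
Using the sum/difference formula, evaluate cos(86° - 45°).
cos(86° - 45°) = cos 86° cos 45° + sin 86° sin 45° = 0.7547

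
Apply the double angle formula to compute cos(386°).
cos(386°) = cos²193° - sin²193° = 0.8988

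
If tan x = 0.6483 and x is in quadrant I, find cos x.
cos x = 0.8391 (using tan²x + 1 = sec²x)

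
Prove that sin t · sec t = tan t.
LHS = sin t · (1/cos t) = sin t/cos t = tan t = RHS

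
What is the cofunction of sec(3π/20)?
sec(3π/20) = csc(π/2 - 3π/20) = csc(7π/20)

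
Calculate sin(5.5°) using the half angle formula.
sin(5.5°) = √((1 - cos 11°)/2) = 0.09585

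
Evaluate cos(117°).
cos(117°) = -0.454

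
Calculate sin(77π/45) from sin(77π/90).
sin(77π/45) = 2 sin 77π/90 cos 77π/90 = -0.788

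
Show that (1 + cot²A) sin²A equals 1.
LHS = csc²A · sin²A = (1/sin²A) · sin²A = 1 = RHS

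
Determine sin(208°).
sin(208°) = -0.4695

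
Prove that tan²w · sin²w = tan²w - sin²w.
RHS = sin²w/cos²w - sin²w = sin²w(1/cos²w - 1) = sin²w · (1 - cos²w)/cos²w = sin²w · sin²w/cos²w = sin²w · tan²w = LHS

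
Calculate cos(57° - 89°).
cos(57° - 89°) = cos 57° cos 89° + sin 57° sin 89° = 0.848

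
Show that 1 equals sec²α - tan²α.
RHS = 1/cos²α - sin²α/cos²α = (1 - sin²α)/cos²α = cos²α/cos²α = 1 = LHS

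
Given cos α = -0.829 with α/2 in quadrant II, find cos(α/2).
cos(α/2) = ±√((1 + cos α)/2); negative since α/2 ∈ QII, so cos(α/2) = -0.2924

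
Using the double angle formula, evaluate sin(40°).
sin(40°) = 2 sin 20° cos 20° = 0.6428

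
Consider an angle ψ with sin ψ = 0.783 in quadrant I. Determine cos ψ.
cos ψ = √(1 - sin²ψ) = 0.622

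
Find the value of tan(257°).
tan(257°) = 4.331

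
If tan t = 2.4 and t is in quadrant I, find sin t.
sin t = 0.9231 (using tan²t + 1 = sec²t)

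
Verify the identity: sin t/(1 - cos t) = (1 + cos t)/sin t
LHS = sin t(1 + cos t) / ((1 - cos t)(1 + cos t)) = sin t(1 + cos t) / (1 - cos²t) = sin t(1 + cos t) / sin²t = (1 + cos t)/sin t = RHS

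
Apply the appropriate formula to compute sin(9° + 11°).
sin(9° + 11°) = sin 9° cos 11° + cos 9° sin 11° = 0.342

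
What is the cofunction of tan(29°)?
tan(29°) = cot(90° - 29°) = cot(61°)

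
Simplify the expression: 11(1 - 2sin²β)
11(1 - 2sin²β) = 11(cos(2β)) (using Double angle)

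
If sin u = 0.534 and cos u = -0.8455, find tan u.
tan u = sin u / cos u = -0.6316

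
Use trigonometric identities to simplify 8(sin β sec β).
8(sin β sec β) = 8(tan β) (using Reciprocal + quotient)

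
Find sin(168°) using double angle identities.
sin(168°) = 2 sin 84° cos 84° = 0.2079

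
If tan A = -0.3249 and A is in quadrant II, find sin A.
sin A = 0.309 (using tan²A + 1 = sec²A)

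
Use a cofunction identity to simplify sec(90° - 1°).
sec(90° - 1°) = csc(1°)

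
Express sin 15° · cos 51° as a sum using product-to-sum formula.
sin 15° cos 51° = (1/2)[sin(15°+51°) + sin(15°-51°)]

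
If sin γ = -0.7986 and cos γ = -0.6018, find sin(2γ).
sin(2γ) = 2 sin γ cos γ = 0.9612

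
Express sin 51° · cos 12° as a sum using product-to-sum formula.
sin 51° cos 12° = (1/2)[sin(51°+12°) + sin(51°-12°)]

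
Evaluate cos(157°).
cos(157°) = -0.9205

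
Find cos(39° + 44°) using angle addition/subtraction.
cos(39° + 44°) = cos 39° cos 44° - sin 39° sin 44° = 0.1219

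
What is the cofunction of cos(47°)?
cos(47°) = sin(90° - 47°) = sin(43°)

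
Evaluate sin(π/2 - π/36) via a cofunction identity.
sin(π/2 - π/36) = cos(π/36) = 0.9962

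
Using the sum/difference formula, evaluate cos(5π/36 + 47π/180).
cos(5π/36 + 47π/180) = cos 5π/36 cos 47π/180 - sin 5π/36 sin 47π/180 = 0.309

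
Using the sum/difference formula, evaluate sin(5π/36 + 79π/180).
sin(5π/36 + 79π/180) = sin 5π/36 cos 79π/180 + cos 5π/36 sin 79π/180 = 0.9703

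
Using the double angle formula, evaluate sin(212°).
sin(212°) = 2 sin 106° cos 106° = -0.5299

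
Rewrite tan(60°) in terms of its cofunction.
tan(60°) = cot(90° - 60°) = cot(30°)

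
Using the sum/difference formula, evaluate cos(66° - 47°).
cos(66° - 47°) = cos 66° cos 47° + sin 66° sin 47° = 0.9455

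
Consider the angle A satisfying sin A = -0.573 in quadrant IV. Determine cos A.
cos A = √(1 - sin²A) = 0.8196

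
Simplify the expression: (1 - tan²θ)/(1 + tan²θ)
(1 - tan²θ)/(1 + tan²θ) = cos(2θ) (using Double angle)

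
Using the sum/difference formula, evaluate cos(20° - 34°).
cos(20° - 34°) = cos 20° cos 34° + sin 20° sin 34° = 0.9703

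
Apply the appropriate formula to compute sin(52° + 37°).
sin(52° + 37°) = sin 52° cos 37° + cos 52° sin 37° = 0.9998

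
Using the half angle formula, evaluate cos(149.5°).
cos(149.5°) = -√((1 + cos 299°)/2) = -0.8616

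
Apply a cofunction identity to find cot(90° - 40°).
cot(90° - 40°) = tan(40°) = 0.8391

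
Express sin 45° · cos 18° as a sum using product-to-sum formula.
sin 45° cos 18° = (1/2)[sin(45°+18°) + sin(45°-18°)]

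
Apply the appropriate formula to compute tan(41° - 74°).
tan(41° - 74°) = (tan 41° - tan 74°)/(1 + tan 41° tan 74°) = -0.6494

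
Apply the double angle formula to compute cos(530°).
cos(530°) = cos²265° - sin²265° = -0.9848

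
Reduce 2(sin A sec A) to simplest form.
2(sin A sec A) = 2(tan A) (using Reciprocal + quotient)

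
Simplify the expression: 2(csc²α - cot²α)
2(csc²α - cot²α) = 2 (using Pythagorean identity)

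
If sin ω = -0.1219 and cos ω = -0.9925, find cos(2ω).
cos(2ω) = cos²ω - sin²ω = 0.9702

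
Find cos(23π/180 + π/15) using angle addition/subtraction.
cos(23π/180 + π/15) = cos 23π/180 cos π/15 - sin 23π/180 sin π/15 = 0.8192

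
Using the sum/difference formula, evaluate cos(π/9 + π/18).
cos(π/9 + π/18) = cos π/9 cos π/18 - sin π/9 sin π/18 = √3/2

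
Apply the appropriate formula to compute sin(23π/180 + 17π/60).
sin(23π/180 + 17π/60) = sin 23π/180 cos 17π/60 + cos 23π/180 sin 17π/60 = 0.9613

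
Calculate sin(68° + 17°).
sin(68° + 17°) = sin 68° cos 17° + cos 68° sin 17° = 0.9962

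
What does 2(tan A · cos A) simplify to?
2(tan A · cos A) = 2(sin A) (using Quotient identity)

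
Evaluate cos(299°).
cos(299°) = 0.4848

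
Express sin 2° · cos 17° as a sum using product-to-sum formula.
sin 2° cos 17° = (1/2)[sin(2°+17°) + sin(2°-17°)]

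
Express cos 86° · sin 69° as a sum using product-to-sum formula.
cos 86° sin 69° = (1/2)[sin(86°+69°) - sin(86°-69°)]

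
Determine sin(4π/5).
sin(4π/5) = 0.5878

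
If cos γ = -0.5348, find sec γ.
sec γ = 1/cos γ = -1.87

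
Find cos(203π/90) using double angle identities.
cos(203π/90) = 2cos²203π/180 - 1 = 0.6947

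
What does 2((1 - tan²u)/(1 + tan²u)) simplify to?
2((1 - tan²u)/(1 + tan²u)) = 2(cos(2u)) (using Double angle)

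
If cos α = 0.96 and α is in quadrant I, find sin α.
sin α = 0.28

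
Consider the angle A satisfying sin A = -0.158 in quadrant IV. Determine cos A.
cos A = √(1 - sin²A) = 0.9874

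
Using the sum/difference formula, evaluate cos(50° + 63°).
cos(50° + 63°) = cos 50° cos 63° - sin 50° sin 63° = -0.3907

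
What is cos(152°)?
cos(152°) = -0.8829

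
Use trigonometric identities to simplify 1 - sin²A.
1 - sin²A = cos²A (using Pythagorean identity)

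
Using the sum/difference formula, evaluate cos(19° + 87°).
cos(19° + 87°) = cos 19° cos 87° - sin 19° sin 87° = -0.2756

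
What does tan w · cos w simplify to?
tan w · cos w = sin w (using Quotient identity)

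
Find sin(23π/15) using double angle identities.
sin(23π/15) = 2 sin 23π/30 cos 23π/30 = -0.9945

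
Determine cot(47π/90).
cot(47π/90) = -0.06993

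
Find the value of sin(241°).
sin(241°) = -0.8746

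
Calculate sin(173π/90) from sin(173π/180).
sin(173π/90) = 2 sin 173π/180 cos 173π/180 = -0.2419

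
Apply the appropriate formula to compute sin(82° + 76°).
sin(82° + 76°) = sin 82° cos 76° + cos 82° sin 76° = 0.3746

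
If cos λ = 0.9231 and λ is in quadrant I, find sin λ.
sin λ = 0.3846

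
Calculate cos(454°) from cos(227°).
cos(454°) = cos²227° - sin²227° = -0.06976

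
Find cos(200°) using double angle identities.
cos(200°) = cos²100° - sin²100° = -0.9397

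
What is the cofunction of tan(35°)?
tan(35°) = cot(90° - 35°) = cot(55°)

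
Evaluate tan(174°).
tan(174°) = -0.1051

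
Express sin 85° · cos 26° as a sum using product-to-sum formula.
sin 85° cos 26° = (1/2)[sin(85°+26°) + sin(85°-26°)]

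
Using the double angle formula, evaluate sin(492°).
sin(492°) = 2 sin 246° cos 246° = 0.7431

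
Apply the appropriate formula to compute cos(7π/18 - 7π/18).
cos(7π/18 - 7π/18) = cos 7π/18 cos 7π/18 + sin 7π/18 sin 7π/18 = 1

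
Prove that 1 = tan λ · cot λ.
RHS = (sin λ/cos λ) · (cos λ/sin λ) = 1 = LHS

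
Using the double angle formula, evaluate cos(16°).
cos(16°) = cos²8° - sin²8° = 0.9613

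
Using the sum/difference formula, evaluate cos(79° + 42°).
cos(79° + 42°) = cos 79° cos 42° - sin 79° sin 42° = -0.515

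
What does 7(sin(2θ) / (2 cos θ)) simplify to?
7(sin(2θ) / (2 cos θ)) = 7(sin θ) (using Double angle)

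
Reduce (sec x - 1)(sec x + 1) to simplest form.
(sec x - 1)(sec x + 1) = tan²x (using Diff. of squares)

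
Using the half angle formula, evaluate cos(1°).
cos(1°) = √((1 + cos 2°)/2) = 0.9998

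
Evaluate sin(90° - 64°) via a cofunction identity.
sin(90° - 64°) = cos(64°) = 0.4384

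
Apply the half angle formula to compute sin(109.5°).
sin(109.5°) = √((1 - cos 219°)/2) = 0.9426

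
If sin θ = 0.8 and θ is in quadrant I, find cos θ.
cos θ = 0.6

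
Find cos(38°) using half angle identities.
cos(38°) = √((1 + cos 76°)/2) = 0.788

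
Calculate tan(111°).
tan(111°) = -2.605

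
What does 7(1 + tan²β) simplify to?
7(1 + tan²β) = 7(sec²β) (using Pythagorean identity)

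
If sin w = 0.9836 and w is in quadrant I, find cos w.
cos w = 0.1804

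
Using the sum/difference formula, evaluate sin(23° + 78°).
sin(23° + 78°) = sin 23° cos 78° + cos 23° sin 78° = 0.9816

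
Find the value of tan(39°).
tan(39°) = 0.8098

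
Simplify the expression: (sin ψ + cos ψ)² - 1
(sin ψ + cos ψ)² - 1 = sin(2ψ) (using Pythagorean + double angle)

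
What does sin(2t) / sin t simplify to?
sin(2t) / sin t = 2 cos t (using Double angle)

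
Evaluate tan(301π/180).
tan(301π/180) = -1.664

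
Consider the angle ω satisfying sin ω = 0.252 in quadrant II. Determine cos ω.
cos ω = ±√(1 - sin²ω) = -0.9677 (negative in QII)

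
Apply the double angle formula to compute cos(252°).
cos(252°) = cos²126° - sin²126° = -0.309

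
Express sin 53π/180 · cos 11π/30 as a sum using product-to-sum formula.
sin 53π/180 cos 11π/30 = (1/2)[sin(53π/180+11π/30) + sin(53π/180-11π/30)]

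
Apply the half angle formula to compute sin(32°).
sin(32°) = √((1 - cos 64°)/2) = 0.5299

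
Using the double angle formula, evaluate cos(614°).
cos(614°) = cos²307° - sin²307° = -0.2756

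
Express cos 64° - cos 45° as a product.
cos 64° - cos 45° = -2 sin(54.5°) sin(9.5°)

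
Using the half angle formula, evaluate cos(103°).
cos(103°) = -√((1 + cos 206°)/2) = -0.225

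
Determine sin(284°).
sin(284°) = -0.9703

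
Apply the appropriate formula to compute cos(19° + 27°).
cos(19° + 27°) = cos 19° cos 27° - sin 19° sin 27° = 0.6947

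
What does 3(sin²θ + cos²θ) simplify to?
3(sin²θ + cos²θ) = 3 (using Pythagorean identity)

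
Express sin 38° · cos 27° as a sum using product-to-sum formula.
sin 38° cos 27° = (1/2)[sin(38°+27°) + sin(38°-27°)]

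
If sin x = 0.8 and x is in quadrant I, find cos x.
cos x = 0.6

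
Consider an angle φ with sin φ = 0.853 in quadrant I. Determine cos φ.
cos φ = √(1 - sin²φ) = 0.5219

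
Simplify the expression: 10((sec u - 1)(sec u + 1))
10((sec u - 1)(sec u + 1)) = 10(tan²u) (using Diff. of squares)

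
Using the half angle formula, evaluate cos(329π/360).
cos(329π/360) = -√((1 + cos 329π/180)/2) = -0.9636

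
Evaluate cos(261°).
cos(261°) = -0.1564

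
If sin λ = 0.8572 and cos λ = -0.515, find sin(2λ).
sin(2λ) = 2 sin λ cos λ = -0.8829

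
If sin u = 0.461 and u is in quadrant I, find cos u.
cos u = 0.8874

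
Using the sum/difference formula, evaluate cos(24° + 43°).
cos(24° + 43°) = cos 24° cos 43° - sin 24° sin 43° = 0.3907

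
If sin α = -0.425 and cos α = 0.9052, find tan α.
tan α = sin α / cos α = -0.4695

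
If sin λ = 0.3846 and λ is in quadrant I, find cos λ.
cos λ = 0.9231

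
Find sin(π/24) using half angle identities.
sin(π/24) = √((1 - cos π/12)/2) = 0.1305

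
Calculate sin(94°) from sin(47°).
sin(94°) = 2 sin 47° cos 47° = 0.9976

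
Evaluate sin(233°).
sin(233°) = -0.7986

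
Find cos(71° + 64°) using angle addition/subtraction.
cos(71° + 64°) = cos 71° cos 64° - sin 71° sin 64° = -√2/2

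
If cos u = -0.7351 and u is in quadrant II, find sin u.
sin u = 0.678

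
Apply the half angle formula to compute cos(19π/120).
cos(19π/120) = √((1 + cos 19π/60)/2) = 0.8788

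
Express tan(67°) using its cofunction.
tan(67°) = cot(90° - 67°) = cot(23°)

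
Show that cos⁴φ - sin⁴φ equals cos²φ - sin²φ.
LHS = (cos²φ - sin²φ)(cos²φ + sin²φ) = (cos²φ - sin²φ) · 1 = cos²φ - sin²φ = RHS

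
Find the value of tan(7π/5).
tan(7π/5) = 3.078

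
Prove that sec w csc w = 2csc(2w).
RHS = 2/sin(2w) = 2/(2 sin w cos w) = 1/(sin w cos w) = (1/cos w)(1/sin w) = sec w csc w = LHS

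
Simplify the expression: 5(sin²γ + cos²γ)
5(sin²γ + cos²γ) = 5 (using Pythagorean identity)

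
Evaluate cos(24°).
cos(24°) = 0.9135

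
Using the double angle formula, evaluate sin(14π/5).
sin(14π/5) = 2 sin 7π/5 cos 7π/5 = 0.5878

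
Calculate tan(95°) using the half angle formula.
tan(95°) = sin 190° / (1 + cos 190°) = -11.43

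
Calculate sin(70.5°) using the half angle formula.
sin(70.5°) = √((1 - cos 141°)/2) = 0.9426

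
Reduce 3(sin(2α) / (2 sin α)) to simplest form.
3(sin(2α) / (2 sin α)) = 3(cos α) (using Double angle)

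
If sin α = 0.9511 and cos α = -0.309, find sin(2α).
sin(2α) = 2 sin α cos α = -0.5878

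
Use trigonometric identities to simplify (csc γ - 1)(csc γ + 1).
(csc γ - 1)(csc γ + 1) = cot²γ (using Diff. of squares)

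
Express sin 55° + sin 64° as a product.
sin 55° + sin 64° = 2 sin(59.5°) cos(-4.5°)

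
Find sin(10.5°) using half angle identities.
sin(10.5°) = √((1 - cos 21°)/2) = 0.1822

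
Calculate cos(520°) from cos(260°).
cos(520°) = cos²260° - sin²260° = -0.9397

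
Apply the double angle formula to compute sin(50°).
sin(50°) = 2 sin 25° cos 25° = 0.766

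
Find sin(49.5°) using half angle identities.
sin(49.5°) = √((1 - cos 99°)/2) = 0.7604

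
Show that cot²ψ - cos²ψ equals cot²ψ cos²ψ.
LHS = cos²ψ/sin²ψ - cos²ψ = cos²ψ(1/sin²ψ - 1) = cos²ψ · (1 - sin²ψ)/sin²ψ = cos²ψ · cos²ψ/sin²ψ = cos²ψ · cot²ψ = RHS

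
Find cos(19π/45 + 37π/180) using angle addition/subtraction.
cos(19π/45 + 37π/180) = cos 19π/45 cos 37π/180 - sin 19π/45 sin 37π/180 = -0.3907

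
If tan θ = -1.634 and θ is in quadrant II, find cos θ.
cos θ = -0.522 (using tan²θ + 1 = sec²θ)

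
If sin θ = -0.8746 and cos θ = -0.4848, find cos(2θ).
cos(2θ) = cos²θ - sin²θ = -0.5299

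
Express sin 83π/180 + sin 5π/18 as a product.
sin 83π/180 + sin 5π/18 = 2 sin(133π/360) cos(11π/120)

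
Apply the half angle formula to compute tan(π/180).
tan(π/180) = sin π/90 / (1 + cos π/90) = 0.01746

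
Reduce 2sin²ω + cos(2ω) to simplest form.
2sin²ω + cos(2ω) = 1 (using Double angle)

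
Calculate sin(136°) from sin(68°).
sin(136°) = 2 sin 68° cos 68° = 0.6947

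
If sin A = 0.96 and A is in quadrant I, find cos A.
cos A = 0.28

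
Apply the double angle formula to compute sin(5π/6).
sin(5π/6) = 2 sin 5π/12 cos 5π/12 = 1/2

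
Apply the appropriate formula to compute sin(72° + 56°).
sin(72° + 56°) = sin 72° cos 56° + cos 72° sin 56° = 0.788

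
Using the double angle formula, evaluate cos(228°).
cos(228°) = cos²114° - sin²114° = -0.6691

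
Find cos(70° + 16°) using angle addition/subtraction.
cos(70° + 16°) = cos 70° cos 16° - sin 70° sin 16° = 0.06976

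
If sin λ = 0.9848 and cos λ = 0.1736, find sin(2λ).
sin(2λ) = 2 sin λ cos λ = 0.3419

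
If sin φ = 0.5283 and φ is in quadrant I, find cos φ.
cos φ = 0.8491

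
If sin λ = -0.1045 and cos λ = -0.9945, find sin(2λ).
sin(2λ) = 2 sin λ cos λ = 0.2079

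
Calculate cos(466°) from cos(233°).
cos(466°) = cos²233° - sin²233° = -0.2756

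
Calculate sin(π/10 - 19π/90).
sin(π/10 - 19π/90) = sin π/10 cos 19π/90 - cos π/10 sin 19π/90 = -0.342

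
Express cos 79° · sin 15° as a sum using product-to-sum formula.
cos 79° sin 15° = (1/2)[sin(79°+15°) - sin(79°-15°)]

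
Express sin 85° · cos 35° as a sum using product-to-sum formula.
sin 85° cos 35° = (1/2)[sin(85°+35°) + sin(85°-35°)]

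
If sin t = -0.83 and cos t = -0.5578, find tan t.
tan t = sin t / cos t = 1.488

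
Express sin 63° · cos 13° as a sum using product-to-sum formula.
sin 63° cos 13° = (1/2)[sin(63°+13°) + sin(63°-13°)]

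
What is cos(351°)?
cos(351°) = 0.9877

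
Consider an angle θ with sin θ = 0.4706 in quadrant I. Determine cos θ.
cos θ = √(1 - sin²θ) = 0.8823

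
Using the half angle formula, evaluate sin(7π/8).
sin(7π/8) = √((1 - cos 7π/4)/2) = √(2-√2)/2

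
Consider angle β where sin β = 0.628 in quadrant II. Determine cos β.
cos β = ±√(1 - sin²β) = -0.7782 (negative in QII)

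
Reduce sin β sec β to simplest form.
sin β sec β = tan β (using Reciprocal + quotient)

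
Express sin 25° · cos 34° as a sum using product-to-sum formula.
sin 25° cos 34° = (1/2)[sin(25°+34°) + sin(25°-34°)]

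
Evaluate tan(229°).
tan(229°) = 1.15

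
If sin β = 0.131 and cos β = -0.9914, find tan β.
tan β = sin β / cos β = -0.1321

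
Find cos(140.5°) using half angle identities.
cos(140.5°) = -√((1 + cos 281°)/2) = -0.7716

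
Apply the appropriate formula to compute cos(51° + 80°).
cos(51° + 80°) = cos 51° cos 80° - sin 51° sin 80° = -0.6561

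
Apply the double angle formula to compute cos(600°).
cos(600°) = cos²300° - sin²300° = -1/2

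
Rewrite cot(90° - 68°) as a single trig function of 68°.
cot(90° - 68°) = tan(68°)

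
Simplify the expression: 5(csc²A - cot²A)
5(csc²A - cot²A) = 5 (using Pythagorean identity)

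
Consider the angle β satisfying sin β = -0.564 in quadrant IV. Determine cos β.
cos β = √(1 - sin²β) = 0.8258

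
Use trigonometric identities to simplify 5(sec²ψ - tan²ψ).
5(sec²ψ - tan²ψ) = 5 (using Pythagorean identity)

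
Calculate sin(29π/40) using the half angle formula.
sin(29π/40) = √((1 - cos 29π/20)/2) = 0.7604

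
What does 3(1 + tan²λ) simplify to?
3(1 + tan²λ) = 3(sec²λ) (using Pythagorean identity)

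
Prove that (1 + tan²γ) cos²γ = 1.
LHS = sec²γ · cos²γ = (1/cos²γ) · cos²γ = 1 = RHS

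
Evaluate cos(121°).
cos(121°) = -0.515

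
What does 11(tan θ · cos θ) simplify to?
11(tan θ · cos θ) = 11(sin θ) (using Quotient identity)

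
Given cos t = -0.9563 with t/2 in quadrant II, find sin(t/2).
sin(t/2) = ±√((1 - cos t)/2); positive since t/2 ∈ QII, so sin(t/2) = 0.989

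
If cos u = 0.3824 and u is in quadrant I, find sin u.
sin u = 0.924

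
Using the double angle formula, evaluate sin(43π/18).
sin(43π/18) = 2 sin 43π/36 cos 43π/36 = 0.9397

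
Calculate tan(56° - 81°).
tan(56° - 81°) = (tan 56° - tan 81°)/(1 + tan 56° tan 81°) = -0.4663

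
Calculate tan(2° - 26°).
tan(2° - 26°) = (tan 2° - tan 26°)/(1 + tan 2° tan 26°) = -0.4452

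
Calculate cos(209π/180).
cos(209π/180) = -0.8746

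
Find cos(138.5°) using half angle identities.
cos(138.5°) = -√((1 + cos 277°)/2) = -0.749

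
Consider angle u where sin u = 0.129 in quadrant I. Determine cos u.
cos u = √(1 - sin²u) = 0.9916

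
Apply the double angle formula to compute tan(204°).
tan(204°) = 2 tan 102° / (1 - tan²102°) = 0.4452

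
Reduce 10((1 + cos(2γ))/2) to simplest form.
10((1 + cos(2γ))/2) = 10(cos²γ) (using Power reduction)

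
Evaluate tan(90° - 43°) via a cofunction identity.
tan(90° - 43°) = cot(43°) = 1.072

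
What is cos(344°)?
cos(344°) = 0.9613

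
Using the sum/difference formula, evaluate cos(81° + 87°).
cos(81° + 87°) = cos 81° cos 87° - sin 81° sin 87° = -0.9781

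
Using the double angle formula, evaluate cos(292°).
cos(292°) = 2cos²146° - 1 = 0.3746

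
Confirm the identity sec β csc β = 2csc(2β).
RHS = 2/sin(2β) = 2/(2 sin β cos β) = 1/(sin β cos β) = (1/cos β)(1/sin β) = sec β csc β = LHS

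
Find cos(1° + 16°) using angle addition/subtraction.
cos(1° + 16°) = cos 1° cos 16° - sin 1° sin 16° = 0.9563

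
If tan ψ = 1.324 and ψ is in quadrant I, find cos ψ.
cos ψ = 0.6027 (using tan²ψ + 1 = sec²ψ)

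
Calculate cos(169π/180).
cos(169π/180) = -0.9816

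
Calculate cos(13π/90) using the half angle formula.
cos(13π/90) = √((1 + cos 13π/45)/2) = 0.8988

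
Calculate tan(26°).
tan(26°) = 0.4877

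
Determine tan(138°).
tan(138°) = -0.9004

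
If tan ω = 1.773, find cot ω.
cot ω = 1/tan ω = 0.564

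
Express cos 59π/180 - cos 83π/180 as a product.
cos 59π/180 - cos 83π/180 = -2 sin(71π/180) sin(-π/15)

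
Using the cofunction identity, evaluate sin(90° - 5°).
sin(90° - 5°) = cos(5°) = 0.9962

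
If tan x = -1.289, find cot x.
cot x = 1/tan x = -0.7758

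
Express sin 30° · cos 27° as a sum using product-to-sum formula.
sin 30° cos 27° = (1/2)[sin(30°+27°) + sin(30°-27°)]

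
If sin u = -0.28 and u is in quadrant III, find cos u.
cos u = -0.96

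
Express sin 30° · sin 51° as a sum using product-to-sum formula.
sin 30° sin 51° = (1/2)[cos(30°-51°) - cos(30°+51°)]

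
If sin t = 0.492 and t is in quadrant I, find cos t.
cos t = 0.8706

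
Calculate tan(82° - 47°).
tan(82° - 47°) = (tan 82° - tan 47°)/(1 + tan 82° tan 47°) = 0.7002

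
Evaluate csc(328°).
csc(328°) = -1.887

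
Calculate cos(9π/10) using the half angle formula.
cos(9π/10) = -√((1 + cos 9π/5)/2) = -0.9511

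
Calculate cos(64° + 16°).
cos(64° + 16°) = cos 64° cos 16° - sin 64° sin 16° = 0.1736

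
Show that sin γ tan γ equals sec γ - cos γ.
RHS = 1/cos γ - cos γ = (1 - cos²γ)/cos γ = sin²γ/cos γ = sin γ · (sin γ/cos γ) = sin γ tan γ = LHS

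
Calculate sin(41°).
sin(41°) = 0.6561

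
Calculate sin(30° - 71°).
sin(30° - 71°) = sin 30° cos 71° - cos 30° sin 71° = -0.6561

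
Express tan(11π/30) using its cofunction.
tan(11π/30) = cot(π/2 - 11π/30) = cot(2π/15)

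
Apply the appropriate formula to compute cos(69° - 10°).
cos(69° - 10°) = cos 69° cos 10° + sin 69° sin 10° = 0.515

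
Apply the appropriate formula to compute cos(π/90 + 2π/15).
cos(π/90 + 2π/15) = cos π/90 cos 2π/15 - sin π/90 sin 2π/15 = 0.8988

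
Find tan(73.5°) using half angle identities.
tan(73.5°) = sin 147° / (1 + cos 147°) = 3.376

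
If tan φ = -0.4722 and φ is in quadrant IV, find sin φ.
sin φ = -0.427 (using tan²φ + 1 = sec²φ)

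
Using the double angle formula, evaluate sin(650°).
sin(650°) = 2 sin 325° cos 325° = -0.9397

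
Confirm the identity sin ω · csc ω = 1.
LHS = sin ω · (1/sin ω) = 1 = RHS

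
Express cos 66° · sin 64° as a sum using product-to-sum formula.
cos 66° sin 64° = (1/2)[sin(66°+64°) - sin(66°-64°)]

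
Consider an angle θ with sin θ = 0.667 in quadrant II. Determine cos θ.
cos θ = ±√(1 - sin²θ) = -0.7451 (negative in QII)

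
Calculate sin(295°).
sin(295°) = -0.9063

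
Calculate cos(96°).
cos(96°) = -0.1045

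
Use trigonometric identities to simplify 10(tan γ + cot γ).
10(tan γ + cot γ) = 10(sec γ csc γ) (using Quotient identities)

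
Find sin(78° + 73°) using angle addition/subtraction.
sin(78° + 73°) = sin 78° cos 73° + cos 78° sin 73° = 0.4848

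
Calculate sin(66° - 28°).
sin(66° - 28°) = sin 66° cos 28° - cos 66° sin 28° = 0.6157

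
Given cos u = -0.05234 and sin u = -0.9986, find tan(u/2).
tan(u/2) = sin u / (1 + cos u) = -1.054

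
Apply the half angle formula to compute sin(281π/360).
sin(281π/360) = √((1 - cos 281π/180)/2) = 0.6361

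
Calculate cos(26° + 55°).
cos(26° + 55°) = cos 26° cos 55° - sin 26° sin 55° = 0.1564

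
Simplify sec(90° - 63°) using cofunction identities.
sec(90° - 63°) = csc(63°)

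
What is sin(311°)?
sin(311°) = -0.7547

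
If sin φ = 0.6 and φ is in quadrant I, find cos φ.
cos φ = 0.8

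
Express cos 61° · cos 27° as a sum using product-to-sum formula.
cos 61° cos 27° = (1/2)[cos(61°-27°) + cos(61°+27°)]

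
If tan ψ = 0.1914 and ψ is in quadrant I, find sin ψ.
sin ψ = 0.188 (using tan²ψ + 1 = sec²ψ)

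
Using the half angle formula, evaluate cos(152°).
cos(152°) = -√((1 + cos 304°)/2) = -0.8829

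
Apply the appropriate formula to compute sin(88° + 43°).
sin(88° + 43°) = sin 88° cos 43° + cos 88° sin 43° = 0.7547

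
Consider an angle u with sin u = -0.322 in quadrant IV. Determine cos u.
cos u = √(1 - sin²u) = 0.9467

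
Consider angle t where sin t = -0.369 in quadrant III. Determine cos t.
cos t = ±√(1 - sin²t) = -0.9294 (negative in QIII)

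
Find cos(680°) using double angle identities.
cos(680°) = cos²340° - sin²340° = 0.766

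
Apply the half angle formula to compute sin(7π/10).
sin(7π/10) = √((1 - cos 7π/5)/2) = 0.809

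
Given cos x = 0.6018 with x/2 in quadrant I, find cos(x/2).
cos(x/2) = ±√((1 + cos x)/2); positive since x/2 ∈ QI, so cos(x/2) = 0.8949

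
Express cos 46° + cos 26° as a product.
cos 46° + cos 26° = 2 cos(36°) cos(10°)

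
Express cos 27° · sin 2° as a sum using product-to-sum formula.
cos 27° sin 2° = (1/2)[sin(27°+2°) - sin(27°-2°)]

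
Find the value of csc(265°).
csc(265°) = -1.004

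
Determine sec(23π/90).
sec(23π/90) = 1.44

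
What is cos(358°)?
cos(358°) = 0.9994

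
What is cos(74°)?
cos(74°) = 0.2756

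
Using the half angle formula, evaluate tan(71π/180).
tan(71π/180) = sin 71π/90 / (1 + cos 71π/90) = 2.904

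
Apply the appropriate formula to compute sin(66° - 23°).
sin(66° - 23°) = sin 66° cos 23° - cos 66° sin 23° = 0.682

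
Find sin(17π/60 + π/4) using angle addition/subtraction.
sin(17π/60 + π/4) = sin 17π/60 cos π/4 + cos 17π/60 sin π/4 = 0.9945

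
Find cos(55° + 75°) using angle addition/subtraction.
cos(55° + 75°) = cos 55° cos 75° - sin 55° sin 75° = -0.6428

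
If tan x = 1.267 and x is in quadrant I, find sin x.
sin x = 0.785 (using tan²x + 1 = sec²x)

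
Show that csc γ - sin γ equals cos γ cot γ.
LHS = 1/sin γ - sin γ = (1 - sin²γ)/sin γ = cos²γ/sin γ = cos γ · (cos γ/sin γ) = cos γ cot γ = RHS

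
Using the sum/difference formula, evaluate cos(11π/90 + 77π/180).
cos(11π/90 + 77π/180) = cos 11π/90 cos 77π/180 - sin 11π/90 sin 77π/180 = -0.1564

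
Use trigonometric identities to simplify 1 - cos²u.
1 - cos²u = sin²u (using Pythagorean identity)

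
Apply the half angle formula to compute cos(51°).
cos(51°) = √((1 + cos 102°)/2) = 0.6293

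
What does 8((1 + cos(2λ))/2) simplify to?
8((1 + cos(2λ))/2) = 8(cos²λ) (using Power reduction)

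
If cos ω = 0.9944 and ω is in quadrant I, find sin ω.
sin ω = 0.1057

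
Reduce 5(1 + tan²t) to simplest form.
5(1 + tan²t) = 5(sec²t) (using Pythagorean identity)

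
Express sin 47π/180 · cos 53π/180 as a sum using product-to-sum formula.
sin 47π/180 cos 53π/180 = (1/2)[sin(47π/180+53π/180) + sin(47π/180-53π/180)]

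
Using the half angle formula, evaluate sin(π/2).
sin(π/2) = √((1 - cos π)/2) = 1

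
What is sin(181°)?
sin(181°) = -0.01745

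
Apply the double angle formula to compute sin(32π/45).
sin(32π/45) = 2 sin 16π/45 cos 16π/45 = 0.788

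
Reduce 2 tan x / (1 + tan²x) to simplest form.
2 tan x / (1 + tan²x) = sin(2x) (using Double angle)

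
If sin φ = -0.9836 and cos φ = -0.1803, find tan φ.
tan φ = sin φ / cos φ = 5.455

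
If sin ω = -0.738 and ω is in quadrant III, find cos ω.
cos ω = -0.6748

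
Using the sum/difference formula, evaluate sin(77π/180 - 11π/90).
sin(77π/180 - 11π/90) = sin 77π/180 cos 11π/90 - cos 77π/180 sin 11π/90 = 0.8192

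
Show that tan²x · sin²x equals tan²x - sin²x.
RHS = sin²x/cos²x - sin²x = sin²x(1/cos²x - 1) = sin²x · (1 - cos²x)/cos²x = sin²x · sin²x/cos²x = sin²x · tan²x = LHS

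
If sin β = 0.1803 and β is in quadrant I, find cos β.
cos β = 0.9836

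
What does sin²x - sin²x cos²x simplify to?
sin²x - sin²x cos²x = sin⁴x (using Factoring)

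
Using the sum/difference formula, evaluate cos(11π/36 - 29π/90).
cos(11π/36 - 29π/90) = cos 11π/36 cos 29π/90 + sin 11π/36 sin 29π/90 = 0.9986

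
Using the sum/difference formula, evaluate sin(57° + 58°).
sin(57° + 58°) = sin 57° cos 58° + cos 57° sin 58° = 0.9063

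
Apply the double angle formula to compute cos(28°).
cos(28°) = cos²14° - sin²14° = 0.8829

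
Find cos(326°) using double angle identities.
cos(326°) = cos²163° - sin²163° = 0.829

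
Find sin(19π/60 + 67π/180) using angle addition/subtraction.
sin(19π/60 + 67π/180) = sin 19π/60 cos 67π/180 + cos 19π/60 sin 67π/180 = 0.829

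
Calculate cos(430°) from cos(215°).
cos(430°) = cos²215° - sin²215° = 0.342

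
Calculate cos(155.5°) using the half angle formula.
cos(155.5°) = -√((1 + cos 311°)/2) = -0.91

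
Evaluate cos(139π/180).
cos(139π/180) = -0.7547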